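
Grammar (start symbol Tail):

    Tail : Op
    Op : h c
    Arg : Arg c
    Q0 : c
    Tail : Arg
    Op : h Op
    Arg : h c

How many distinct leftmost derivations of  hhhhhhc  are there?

1

Parse trees for hhhhhhc:
  [Tail [Op h [Op h [Op h [Op h [Op h [Op h c]]]]]]]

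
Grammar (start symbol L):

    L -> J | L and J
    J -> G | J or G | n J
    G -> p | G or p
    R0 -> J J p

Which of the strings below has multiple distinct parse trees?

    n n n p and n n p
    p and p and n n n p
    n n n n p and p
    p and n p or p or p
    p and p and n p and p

p and n p or p or p

n n n p and n n p: 1 tree
p and p and n n n p: 1 tree
n n n n p and p: 1 tree
p and n p or p or p: 8 trees
p and p and n p and p: 1 tree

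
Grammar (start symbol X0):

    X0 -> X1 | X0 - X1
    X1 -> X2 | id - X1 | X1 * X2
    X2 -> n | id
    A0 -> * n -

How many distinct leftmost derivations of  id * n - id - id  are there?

2

Parse trees for id * n - id - id:
  [X0 [X0 [X1 [X1 [X2 id]] * [X2 n]]] - [X1 id - [X1 [X2 id]]]]
  [X0 [X0 [X0 [X1 [X1 [X2 id]] * [X2 n]]] - [X1 [X2 id]]] - [X1 [X2 id]]]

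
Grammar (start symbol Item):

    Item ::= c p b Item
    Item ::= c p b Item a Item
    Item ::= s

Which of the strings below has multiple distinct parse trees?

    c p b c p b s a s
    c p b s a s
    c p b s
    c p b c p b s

c p b c p b s a s: 2 trees
c p b s a s: 1 tree
c p b s: 1 tree
c p b c p b s: 1 tree

c p b c p b s a s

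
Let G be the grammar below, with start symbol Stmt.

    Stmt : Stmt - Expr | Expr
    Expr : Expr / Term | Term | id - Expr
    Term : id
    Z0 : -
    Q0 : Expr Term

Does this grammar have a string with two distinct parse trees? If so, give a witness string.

Ambiguous

Witness: id - id

Derivation 1: Stmt ⇒ Stmt - Expr ⇒ Expr - Expr ⇒ Term - Expr ⇒ id - Expr ⇒ id - Term ⇒ id - id
Derivation 2: Stmt ⇒ Expr ⇒ id - Expr ⇒ id - Term ⇒ id - id

Two distinct leftmost derivations for the same string.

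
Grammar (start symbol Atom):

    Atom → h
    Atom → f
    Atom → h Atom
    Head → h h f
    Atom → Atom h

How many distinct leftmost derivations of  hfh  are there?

Parse trees for hfh:
  [Atom h [Atom [Atom f] h]]
  [Atom [Atom h [Atom f]] h]

2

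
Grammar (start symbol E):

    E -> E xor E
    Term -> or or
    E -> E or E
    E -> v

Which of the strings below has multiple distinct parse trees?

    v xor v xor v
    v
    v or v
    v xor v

v xor v xor v

v xor v xor v: 2 trees
v: 1 tree
v or v: 1 tree
v xor v: 1 tree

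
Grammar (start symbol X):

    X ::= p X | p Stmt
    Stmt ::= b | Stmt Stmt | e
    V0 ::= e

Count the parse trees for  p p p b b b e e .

14

Parse trees for p p p b b b e e (showing first 6 of 14):
  [X p [X p [X p [Stmt [Stmt b] [Stmt [Stmt b] [Stmt [Stmt b] [Stmt [Stmt e] [Stmt e]]]]]]]]
  [X p [X p [X p [Stmt [Stmt b] [Stmt [Stmt b] [Stmt [Stmt [Stmt b] [Stmt e]] [Stmt e]]]]]]]
  [X p [X p [X p [Stmt [Stmt b] [Stmt [Stmt [Stmt b] [Stmt b]] [Stmt [Stmt e] [Stmt e]]]]]]]
  [X p [X p [X p [Stmt [Stmt b] [Stmt [Stmt [Stmt b] [Stmt [Stmt b] [Stmt e]]] [Stmt e]]]]]]
  [X p [X p [X p [Stmt [Stmt b] [Stmt [Stmt [Stmt [Stmt b] [Stmt b]] [Stmt e]] [Stmt e]]]]]]
  [X p [X p [X p [Stmt [Stmt [Stmt b] [Stmt b]] [Stmt [Stmt b] [Stmt [Stmt e] [Stmt e]]]]]]]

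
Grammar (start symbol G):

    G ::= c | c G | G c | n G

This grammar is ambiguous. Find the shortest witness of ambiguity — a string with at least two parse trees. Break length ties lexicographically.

c c

length 1: no string has ≥2 trees
length 2: c c has 2 parse trees

Two derivations of c c:
  G ⇒ c G ⇒ c c
  G ⇒ G c ⇒ c c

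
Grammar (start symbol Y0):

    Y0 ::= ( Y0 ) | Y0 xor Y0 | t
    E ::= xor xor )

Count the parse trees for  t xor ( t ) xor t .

2

Parse trees for t xor ( t ) xor t:
  [Y0 [Y0 t] xor [Y0 [Y0 ( [Y0 t] )] xor [Y0 t]]]
  [Y0 [Y0 [Y0 t] xor [Y0 ( [Y0 t] )]] xor [Y0 t]]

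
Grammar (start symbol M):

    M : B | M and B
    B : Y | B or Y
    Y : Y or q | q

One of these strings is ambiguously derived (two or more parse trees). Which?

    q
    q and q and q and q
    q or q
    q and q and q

q: 1 tree
q and q and q and q: 1 tree
q or q: 2 trees
q and q and q: 1 tree

q or q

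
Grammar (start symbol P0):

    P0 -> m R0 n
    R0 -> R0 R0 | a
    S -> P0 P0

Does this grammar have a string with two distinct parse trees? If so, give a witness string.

Ambiguous

Witness: m a a a n

Derivation 1: P0 ⇒ m R0 n ⇒ m R0 R0 n ⇒ m R0 R0 R0 n ⇒ m a R0 R0 n ⇒ m a a R0 n ⇒ m a a a n
Derivation 2: P0 ⇒ m R0 n ⇒ m R0 R0 n ⇒ m a R0 n ⇒ m a R0 R0 n ⇒ m a a R0 n ⇒ m a a a n

Two distinct leftmost derivations for the same string.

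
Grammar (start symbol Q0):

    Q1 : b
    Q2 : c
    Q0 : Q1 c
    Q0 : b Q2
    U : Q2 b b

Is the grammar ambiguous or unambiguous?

Ambiguous

Witness: b c

Derivation 1: Q0 ⇒ Q1 c ⇒ b c
Derivation 2: Q0 ⇒ b Q2 ⇒ b c

Two distinct leftmost derivations for the same string.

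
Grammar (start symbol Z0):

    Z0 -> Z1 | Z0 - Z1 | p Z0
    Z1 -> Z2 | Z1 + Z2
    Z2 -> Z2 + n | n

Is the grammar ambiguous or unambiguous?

Witness: n + n

Derivation 1: Z0 ⇒ Z1 ⇒ Z2 ⇒ Z2 + n ⇒ n + n
Derivation 2: Z0 ⇒ Z1 ⇒ Z1 + Z2 ⇒ Z2 + Z2 ⇒ n + Z2 ⇒ n + n

Two distinct leftmost derivations for the same string.

Ambiguous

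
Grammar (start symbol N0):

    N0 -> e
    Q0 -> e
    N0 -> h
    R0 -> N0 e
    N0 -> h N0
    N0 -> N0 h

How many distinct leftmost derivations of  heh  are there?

Parse trees for heh:
  [N0 h [N0 [N0 e] h]]
  [N0 [N0 h [N0 e]] h]

2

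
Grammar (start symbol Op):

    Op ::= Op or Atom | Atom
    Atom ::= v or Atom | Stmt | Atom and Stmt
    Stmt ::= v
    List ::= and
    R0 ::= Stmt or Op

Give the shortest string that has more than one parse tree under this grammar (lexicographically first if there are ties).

length 1: no string has ≥2 trees
length 3: v or v has 2 parse trees

Two derivations of v or v:
  Op ⇒ Op or Atom ⇒ Atom or Atom ⇒ Stmt or Atom ⇒ v or Atom ⇒ v or Stmt ⇒ v or v
  Op ⇒ Atom ⇒ v or Atom ⇒ v or Stmt ⇒ v or v

v or v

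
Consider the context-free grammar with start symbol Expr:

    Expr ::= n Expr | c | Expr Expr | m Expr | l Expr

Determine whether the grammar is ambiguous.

Ambiguous

Witness: c c c

Derivation 1: Expr ⇒ Expr Expr ⇒ c Expr ⇒ c Expr Expr ⇒ c c Expr ⇒ c c c
Derivation 2: Expr ⇒ Expr Expr ⇒ Expr Expr Expr ⇒ c Expr Expr ⇒ c c Expr ⇒ c c c

Two distinct leftmost derivations for the same string.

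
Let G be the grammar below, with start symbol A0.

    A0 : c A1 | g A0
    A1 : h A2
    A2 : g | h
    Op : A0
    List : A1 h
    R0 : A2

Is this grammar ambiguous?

Only A0, A1, A2 are reachable from A0; ignoring the rest: Restricted to the reachable nonterminals, every rule has the form A → t or A → t B, and no two rules for the same A share a first terminal. The grammar encodes a DFA — one run per string.

Unambiguous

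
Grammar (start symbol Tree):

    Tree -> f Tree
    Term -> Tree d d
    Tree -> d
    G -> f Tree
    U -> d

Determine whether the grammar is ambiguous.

Only Tree is reachable from Tree; ignoring the rest: The reachable rules are right-linear with at most one rule per (nonterminal, next-terminal) pair. Each input token forces the next rule, so parsing is deterministic.

Unambiguous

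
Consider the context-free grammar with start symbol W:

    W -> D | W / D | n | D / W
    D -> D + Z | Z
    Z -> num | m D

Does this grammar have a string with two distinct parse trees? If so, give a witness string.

Witness: num / num

Derivation 1: W ⇒ W / D ⇒ D / D ⇒ Z / D ⇒ num / D ⇒ num / Z ⇒ num / num
Derivation 2: W ⇒ D / W ⇒ Z / W ⇒ num / W ⇒ num / D ⇒ num / Z ⇒ num / num

Two distinct leftmost derivations for the same string.

Ambiguous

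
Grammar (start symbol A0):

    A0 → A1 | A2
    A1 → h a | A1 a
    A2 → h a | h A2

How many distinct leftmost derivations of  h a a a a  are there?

Parse trees for h a a a a:
  [A0 [A1 [A1 [A1 [A1 h a] a] a] a]]

1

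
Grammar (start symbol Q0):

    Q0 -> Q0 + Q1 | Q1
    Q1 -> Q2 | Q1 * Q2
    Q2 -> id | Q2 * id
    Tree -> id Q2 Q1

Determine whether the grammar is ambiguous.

Witness: id * id

Derivation 1: Q0 ⇒ Q1 ⇒ Q2 ⇒ Q2 * id ⇒ id * id
Derivation 2: Q0 ⇒ Q1 ⇒ Q1 * Q2 ⇒ Q2 * Q2 ⇒ id * Q2 ⇒ id * id

Two distinct leftmost derivations for the same string.

Ambiguous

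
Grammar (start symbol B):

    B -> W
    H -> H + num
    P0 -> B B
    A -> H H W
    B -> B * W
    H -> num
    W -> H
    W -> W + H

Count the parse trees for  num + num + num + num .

8

Parse trees for num + num + num + num:
  [B [W [H [H [H [H num] + num] + num] + num]]]
  [B [W [W [H num]] + [H [H [H num] + num] + num]]]
  [B [W [W [H [H num] + num]] + [H [H num] + num]]]
  [B [W [W [W [H num]] + [H num]] + [H [H num] + num]]]
  [B [W [W [H [H [H num] + num] + num]] + [H num]]]
  [B [W [W [W [H num]] + [H [H num] + num]] + [H num]]]
  [B [W [W [W [H [H num] + num]] + [H num]] + [H num]]]
  [B [W [W [W [W [H num]] + [H num]] + [H num]] + [H num]]]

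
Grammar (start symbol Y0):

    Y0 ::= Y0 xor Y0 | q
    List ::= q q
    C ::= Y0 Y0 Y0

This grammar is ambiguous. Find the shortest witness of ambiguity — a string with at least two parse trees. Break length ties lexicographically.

length 1: no string has ≥2 trees
length 3: no string has ≥2 trees
length 5: q xor q xor q has 2 parse trees

Two derivations of q xor q xor q:
  Y0 ⇒ Y0 xor Y0 ⇒ Y0 xor Y0 xor Y0 ⇒ q xor Y0 xor Y0 ⇒ q xor q xor Y0 ⇒ q xor q xor q
  Y0 ⇒ Y0 xor Y0 ⇒ q xor Y0 ⇒ q xor Y0 xor Y0 ⇒ q xor q xor Y0 ⇒ q xor q xor q

q xor q xor q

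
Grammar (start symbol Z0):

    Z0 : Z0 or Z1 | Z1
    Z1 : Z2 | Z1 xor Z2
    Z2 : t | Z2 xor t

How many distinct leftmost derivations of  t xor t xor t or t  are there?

4

Parse trees for t xor t xor t or t:
  [Z0 [Z0 [Z1 [Z2 [Z2 [Z2 t] xor t] xor t]]] or [Z1 [Z2 t]]]
  [Z0 [Z0 [Z1 [Z1 [Z2 t]] xor [Z2 [Z2 t] xor t]]] or [Z1 [Z2 t]]]
  [Z0 [Z0 [Z1 [Z1 [Z2 [Z2 t] xor t]] xor [Z2 t]]] or [Z1 [Z2 t]]]
  [Z0 [Z0 [Z1 [Z1 [Z1 [Z2 t]] xor [Z2 t]] xor [Z2 t]]] or [Z1 [Z2 t]]]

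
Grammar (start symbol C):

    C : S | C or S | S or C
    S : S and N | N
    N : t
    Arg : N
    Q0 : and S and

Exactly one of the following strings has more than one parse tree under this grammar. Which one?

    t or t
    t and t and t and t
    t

t or t: 2 trees
t and t and t and t: 1 tree
t: 1 tree

t or t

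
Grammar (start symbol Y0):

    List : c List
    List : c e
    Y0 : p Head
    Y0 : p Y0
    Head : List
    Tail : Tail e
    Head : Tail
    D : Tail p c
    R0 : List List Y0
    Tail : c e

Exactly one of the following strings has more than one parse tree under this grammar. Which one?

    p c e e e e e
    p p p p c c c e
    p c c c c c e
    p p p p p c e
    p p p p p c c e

p c e e e e e: 1 tree
p p p p c c c e: 1 tree
p c c c c c e: 1 tree
p p p p p c e: 2 trees
p p p p p c c e: 1 tree

p p p p p c e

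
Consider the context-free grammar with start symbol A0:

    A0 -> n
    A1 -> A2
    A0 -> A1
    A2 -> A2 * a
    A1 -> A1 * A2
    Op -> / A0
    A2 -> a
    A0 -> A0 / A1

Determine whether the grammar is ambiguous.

Witness: a * a

Derivation 1: A0 ⇒ A1 ⇒ A2 ⇒ A2 * a ⇒ a * a
Derivation 2: A0 ⇒ A1 ⇒ A1 * A2 ⇒ A2 * A2 ⇒ a * A2 ⇒ a * a

Two distinct leftmost derivations for the same string.

Ambiguous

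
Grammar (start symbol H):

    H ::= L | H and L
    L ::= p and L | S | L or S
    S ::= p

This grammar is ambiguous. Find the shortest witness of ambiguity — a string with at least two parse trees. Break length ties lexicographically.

length 1: no string has ≥2 trees
length 3: p and p has 2 parse trees

Two derivations of p and p:
  H ⇒ L ⇒ p and L ⇒ p and S ⇒ p and p
  H ⇒ H and L ⇒ L and L ⇒ S and L ⇒ p and L ⇒ p and S ⇒ p and p

p and p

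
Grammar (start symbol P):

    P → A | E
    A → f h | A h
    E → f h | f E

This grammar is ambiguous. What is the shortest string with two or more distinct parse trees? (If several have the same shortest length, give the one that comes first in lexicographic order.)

length 2: f h has 2 parse trees

Two derivations of f h:
  P ⇒ A ⇒ f h
  P ⇒ E ⇒ f h

f h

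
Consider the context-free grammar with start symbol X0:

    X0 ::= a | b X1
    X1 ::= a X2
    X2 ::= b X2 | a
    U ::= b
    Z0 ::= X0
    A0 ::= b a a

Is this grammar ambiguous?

Only X0, X1, X2 are reachable from X0; ignoring the rest: Restricted to the reachable nonterminals, every rule has the form A → t or A → t B, and no two rules for the same A share a first terminal. The grammar encodes a DFA — one run per string.

Unambiguous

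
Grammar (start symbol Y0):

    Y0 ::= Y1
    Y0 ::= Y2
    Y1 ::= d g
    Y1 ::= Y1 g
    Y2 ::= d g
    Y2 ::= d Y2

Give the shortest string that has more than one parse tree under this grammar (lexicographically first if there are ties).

d g

length 2: d g has 2 parse trees

Two derivations of d g:
  Y0 ⇒ Y1 ⇒ d g
  Y0 ⇒ Y2 ⇒ d g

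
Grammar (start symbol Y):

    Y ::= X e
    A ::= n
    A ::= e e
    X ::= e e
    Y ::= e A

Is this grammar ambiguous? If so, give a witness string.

Witness: e e e

Derivation 1: Y ⇒ X e ⇒ e e e
Derivation 2: Y ⇒ e A ⇒ e e e

Two distinct leftmost derivations for the same string.

Ambiguous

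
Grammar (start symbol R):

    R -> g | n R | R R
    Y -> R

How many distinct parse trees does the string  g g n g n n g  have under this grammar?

Parse trees for g g n g n n g:
  [R [R g] [R [R g] [R n [R [R g] [R n [R n [R g]]]]]]]
  [R [R g] [R [R g] [R [R n [R g]] [R n [R n [R g]]]]]]
  [R [R g] [R [R [R g] [R n [R g]]] [R n [R n [R g]]]]]
  [R [R [R g] [R g]] [R n [R [R g] [R n [R n [R g]]]]]]
  [R [R [R g] [R g]] [R [R n [R g]] [R n [R n [R g]]]]]
  [R [R [R g] [R [R g] [R n [R g]]]] [R n [R n [R g]]]]
  [R [R [R [R g] [R g]] [R n [R g]]] [R n [R n [R g]]]]

7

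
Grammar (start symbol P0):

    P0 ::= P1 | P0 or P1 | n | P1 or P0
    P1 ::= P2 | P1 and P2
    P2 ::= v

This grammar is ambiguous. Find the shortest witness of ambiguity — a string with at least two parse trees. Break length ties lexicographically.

length 1: no string has ≥2 trees
length 3: v or v has 2 parse trees

Two derivations of v or v:
  P0 ⇒ P0 or P1 ⇒ P1 or P1 ⇒ P2 or P1 ⇒ v or P1 ⇒ v or P2 ⇒ v or v
  P0 ⇒ P1 or P0 ⇒ P2 or P0 ⇒ v or P0 ⇒ v or P1 ⇒ v or P2 ⇒ v or v

v or v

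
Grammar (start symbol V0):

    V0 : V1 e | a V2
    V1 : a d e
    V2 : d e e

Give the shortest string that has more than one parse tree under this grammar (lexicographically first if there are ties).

a d e e

length 4: a d e e has 2 parse trees

Two derivations of a d e e:
  V0 ⇒ V1 e ⇒ a d e e
  V0 ⇒ a V2 ⇒ a d e e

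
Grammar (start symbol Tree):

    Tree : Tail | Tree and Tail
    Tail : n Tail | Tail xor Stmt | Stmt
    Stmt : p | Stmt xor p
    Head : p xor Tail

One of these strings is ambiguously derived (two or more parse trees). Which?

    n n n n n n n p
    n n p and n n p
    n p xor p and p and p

n n n n n n n p: 1 tree
n n p and n n p: 1 tree
n p xor p and p and p: 3 trees

n p xor p and p and p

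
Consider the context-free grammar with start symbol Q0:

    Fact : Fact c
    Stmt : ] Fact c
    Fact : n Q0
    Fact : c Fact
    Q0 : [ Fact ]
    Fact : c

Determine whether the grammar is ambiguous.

Ambiguous

Witness: [ c c ]

Derivation 1: Q0 ⇒ [ Fact ] ⇒ [ Fact c ] ⇒ [ c c ]
Derivation 2: Q0 ⇒ [ Fact ] ⇒ [ c Fact ] ⇒ [ c c ]

Two distinct leftmost derivations for the same string.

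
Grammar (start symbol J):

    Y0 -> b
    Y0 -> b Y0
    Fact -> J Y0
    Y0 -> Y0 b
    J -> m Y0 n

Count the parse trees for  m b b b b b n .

Parse trees for m b b b b b n (showing first 6 of 16):
  [J m [Y0 b [Y0 b [Y0 b [Y0 b [Y0 b]]]]] n]
  [J m [Y0 b [Y0 b [Y0 b [Y0 [Y0 b] b]]]] n]
  [J m [Y0 b [Y0 b [Y0 [Y0 b [Y0 b]] b]]] n]
  [J m [Y0 b [Y0 b [Y0 [Y0 [Y0 b] b] b]]] n]
  [J m [Y0 b [Y0 [Y0 b [Y0 b [Y0 b]]] b]] n]
  [J m [Y0 b [Y0 [Y0 b [Y0 [Y0 b] b]] b]] n]

16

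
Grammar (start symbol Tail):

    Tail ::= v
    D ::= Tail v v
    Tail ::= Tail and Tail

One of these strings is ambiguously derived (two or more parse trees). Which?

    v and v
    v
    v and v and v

v and v: 1 tree
v: 1 tree
v and v and v: 2 trees

v and v and v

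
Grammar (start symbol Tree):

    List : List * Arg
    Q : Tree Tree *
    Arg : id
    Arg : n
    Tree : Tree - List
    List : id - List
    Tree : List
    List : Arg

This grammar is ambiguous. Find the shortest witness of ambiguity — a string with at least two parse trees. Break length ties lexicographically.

id - id

length 1: no string has ≥2 trees
length 3: id - id has 2 parse trees

Two derivations of id - id:
  Tree ⇒ Tree - List ⇒ List - List ⇒ Arg - List ⇒ id - List ⇒ id - Arg ⇒ id - id
  Tree ⇒ List ⇒ id - List ⇒ id - Arg ⇒ id - id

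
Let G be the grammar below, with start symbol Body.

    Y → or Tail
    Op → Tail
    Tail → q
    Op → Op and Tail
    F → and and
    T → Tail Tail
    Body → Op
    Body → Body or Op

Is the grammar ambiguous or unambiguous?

Unambiguous

Only Body, Op, Tail are reachable from Body; ignoring the rest: This is a standard precedence ladder (Body over Op over Tail), with each level left-recursive on its own operator ('or' at Body, 'and' at Op). That structure is LR(1), hence unambiguous.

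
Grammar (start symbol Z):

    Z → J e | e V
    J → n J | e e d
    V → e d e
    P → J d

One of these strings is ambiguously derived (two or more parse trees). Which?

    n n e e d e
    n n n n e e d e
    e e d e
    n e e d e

n n e e d e: 1 tree
n n n n e e d e: 1 tree
e e d e: 2 trees
n e e d e: 1 tree

e e d e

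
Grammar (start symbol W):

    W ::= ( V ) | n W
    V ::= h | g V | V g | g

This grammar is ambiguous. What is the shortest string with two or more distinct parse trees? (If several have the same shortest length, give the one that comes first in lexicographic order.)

( g g )

length 3: no string has ≥2 trees
length 4: ( g g ) has 2 parse trees

Two derivations of ( g g ):
  W ⇒ ( V ) ⇒ ( g V ) ⇒ ( g g )
  W ⇒ ( V ) ⇒ ( V g ) ⇒ ( g g )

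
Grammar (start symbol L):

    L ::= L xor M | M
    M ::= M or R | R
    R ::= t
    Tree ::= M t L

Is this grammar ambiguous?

Unambiguous

(Tree is unreachable from L, so its rules don't affect L(L).) The grammar is stratified — L handles 'xor' (left-recursive), M handles 'or', R atoms. Each operator has a fixed associativity and precedence level, so every string has one parse.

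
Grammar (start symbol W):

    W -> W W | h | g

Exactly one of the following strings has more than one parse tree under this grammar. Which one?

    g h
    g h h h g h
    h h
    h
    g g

g h: 1 tree
g h h h g h: 42 trees
h h: 1 tree
h: 1 tree
g g: 1 tree

g h h h g h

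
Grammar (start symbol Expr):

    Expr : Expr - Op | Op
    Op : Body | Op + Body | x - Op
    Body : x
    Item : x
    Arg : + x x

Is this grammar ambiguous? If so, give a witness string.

Witness: x - x

Derivation 1: Expr ⇒ Expr - Op ⇒ Op - Op ⇒ Body - Op ⇒ x - Op ⇒ x - Body ⇒ x - x
Derivation 2: Expr ⇒ Op ⇒ x - Op ⇒ x - Body ⇒ x - x

Two distinct leftmost derivations for the same string.

Ambiguous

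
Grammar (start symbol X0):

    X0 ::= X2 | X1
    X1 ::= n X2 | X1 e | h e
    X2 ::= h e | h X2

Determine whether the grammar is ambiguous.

Witness: h e

Derivation 1: X0 ⇒ X2 ⇒ h e
Derivation 2: X0 ⇒ X1 ⇒ h e

Two distinct leftmost derivations for the same string.

Ambiguous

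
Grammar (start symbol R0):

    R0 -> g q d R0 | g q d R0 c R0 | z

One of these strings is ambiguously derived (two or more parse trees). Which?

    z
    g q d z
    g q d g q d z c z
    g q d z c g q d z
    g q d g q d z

z: 1 tree
g q d z: 1 tree
g q d g q d z c z: 2 trees
g q d z c g q d z: 1 tree
g q d g q d z: 1 tree

g q d g q d z c z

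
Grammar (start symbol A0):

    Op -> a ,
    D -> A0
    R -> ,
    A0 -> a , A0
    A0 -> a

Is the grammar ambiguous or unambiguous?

Unambiguous

Only A0 is reachable from A0; ignoring the rest: The reachable grammar is A → atom sep A | atom. Each atom is followed by either the separator (recurse) or end-of-string (stop) — no choice point.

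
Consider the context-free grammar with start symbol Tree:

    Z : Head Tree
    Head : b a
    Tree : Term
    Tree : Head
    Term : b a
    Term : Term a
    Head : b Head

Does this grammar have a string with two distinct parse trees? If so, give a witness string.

Ambiguous

Witness: b a

Derivation 1: Tree ⇒ Term ⇒ b a
Derivation 2: Tree ⇒ Head ⇒ b a

Two distinct leftmost derivations for the same string.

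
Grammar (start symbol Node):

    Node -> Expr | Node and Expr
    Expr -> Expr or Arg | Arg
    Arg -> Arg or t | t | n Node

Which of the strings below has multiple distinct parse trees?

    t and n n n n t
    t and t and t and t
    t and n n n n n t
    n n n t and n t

t and n n n n t: 1 tree
t and t and t and t: 1 tree
t and n n n n n t: 1 tree
n n n t and n t: 4 trees

n n n t and n t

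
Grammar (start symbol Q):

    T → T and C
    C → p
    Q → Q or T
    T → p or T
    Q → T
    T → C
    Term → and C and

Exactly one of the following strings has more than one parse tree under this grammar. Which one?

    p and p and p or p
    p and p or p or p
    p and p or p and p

p and p or p or p

p and p and p or p: 1 tree
p and p or p or p: 2 trees
p and p or p and p: 1 tree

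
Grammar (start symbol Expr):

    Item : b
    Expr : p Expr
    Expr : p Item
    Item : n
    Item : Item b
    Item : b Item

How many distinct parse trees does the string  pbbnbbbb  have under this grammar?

Parse trees for pbbnbbbb (showing first 6 of 15):
  [Expr p [Item [Item [Item [Item [Item b [Item b [Item n]]] b] b] b] b]]
  [Expr p [Item [Item [Item [Item b [Item [Item b [Item n]] b]] b] b] b]]
  [Expr p [Item [Item [Item [Item b [Item b [Item [Item n] b]]] b] b] b]]
  [Expr p [Item [Item [Item b [Item [Item [Item b [Item n]] b] b]] b] b]]
  [Expr p [Item [Item [Item b [Item [Item b [Item [Item n] b]] b]] b] b]]
  [Expr p [Item [Item [Item b [Item b [Item [Item [Item n] b] b]]] b] b]]

15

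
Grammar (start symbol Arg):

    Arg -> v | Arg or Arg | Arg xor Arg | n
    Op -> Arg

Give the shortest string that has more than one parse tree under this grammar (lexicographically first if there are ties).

length 1: no string has ≥2 trees
length 3: no string has ≥2 trees
length 5: n or n or n has 2 parse trees

Two derivations of n or n or n:
  Arg ⇒ Arg or Arg ⇒ Arg or Arg or Arg ⇒ n or Arg or Arg ⇒ n or n or Arg ⇒ n or n or n
  Arg ⇒ Arg or Arg ⇒ n or Arg ⇒ n or Arg or Arg ⇒ n or n or Arg ⇒ n or n or n

n or n or n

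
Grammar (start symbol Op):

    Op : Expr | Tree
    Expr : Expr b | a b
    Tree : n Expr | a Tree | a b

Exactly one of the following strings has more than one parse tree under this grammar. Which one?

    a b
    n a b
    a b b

a b: 2 trees
n a b: 1 tree
a b b: 1 tree

a b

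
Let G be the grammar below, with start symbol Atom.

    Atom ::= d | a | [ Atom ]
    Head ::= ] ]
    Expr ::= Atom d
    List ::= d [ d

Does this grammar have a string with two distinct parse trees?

Only Atom is reachable from Atom; ignoring the rest: L(Atom) is { openⁿ atom closeⁿ : n ≥ 0 }. The bracket depth fixes n, and the derivation is forced at every step.

Unambiguous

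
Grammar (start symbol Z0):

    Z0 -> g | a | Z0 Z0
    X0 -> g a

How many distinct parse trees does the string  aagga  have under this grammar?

Parse trees for aagga (showing first 6 of 14):
  [Z0 [Z0 a] [Z0 [Z0 a] [Z0 [Z0 g] [Z0 [Z0 g] [Z0 a]]]]]
  [Z0 [Z0 a] [Z0 [Z0 a] [Z0 [Z0 [Z0 g] [Z0 g]] [Z0 a]]]]
  [Z0 [Z0 a] [Z0 [Z0 [Z0 a] [Z0 g]] [Z0 [Z0 g] [Z0 a]]]]
  [Z0 [Z0 a] [Z0 [Z0 [Z0 a] [Z0 [Z0 g] [Z0 g]]] [Z0 a]]]
  [Z0 [Z0 a] [Z0 [Z0 [Z0 [Z0 a] [Z0 g]] [Z0 g]] [Z0 a]]]
  [Z0 [Z0 [Z0 a] [Z0 a]] [Z0 [Z0 g] [Z0 [Z0 g] [Z0 a]]]]

14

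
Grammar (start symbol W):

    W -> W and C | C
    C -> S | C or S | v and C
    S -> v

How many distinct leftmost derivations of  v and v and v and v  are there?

8

Parse trees for v and v and v and v:
  [W [W [C [S v]]] and [C v and [C v and [C [S v]]]]]
  [W [W [W [C [S v]]] and [C [S v]]] and [C v and [C [S v]]]]
  [W [W [C v and [C [S v]]]] and [C v and [C [S v]]]]
  [W [W [W [C [S v]]] and [C v and [C [S v]]]] and [C [S v]]]
  [W [W [W [W [C [S v]]] and [C [S v]]] and [C [S v]]] and [C [S v]]]
  [W [W [W [C v and [C [S v]]]] and [C [S v]]] and [C [S v]]]
  [W [W [C v and [C v and [C [S v]]]]] and [C [S v]]]
  [W [C v and [C v and [C v and [C [S v]]]]]]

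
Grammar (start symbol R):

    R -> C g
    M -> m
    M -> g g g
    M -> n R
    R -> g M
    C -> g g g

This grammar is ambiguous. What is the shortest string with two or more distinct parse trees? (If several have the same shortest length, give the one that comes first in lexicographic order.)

length 2: no string has ≥2 trees
length 4: g g g g has 2 parse trees

Two derivations of g g g g:
  R ⇒ C g ⇒ g g g g
  R ⇒ g M ⇒ g g g g

g g g g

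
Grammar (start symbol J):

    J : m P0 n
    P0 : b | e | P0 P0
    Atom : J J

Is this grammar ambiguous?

Witness: m b b b n

Derivation 1: J ⇒ m P0 n ⇒ m P0 P0 n ⇒ m b P0 n ⇒ m b P0 P0 n ⇒ m b b P0 n ⇒ m b b b n
Derivation 2: J ⇒ m P0 n ⇒ m P0 P0 n ⇒ m P0 P0 P0 n ⇒ m b P0 P0 n ⇒ m b b P0 n ⇒ m b b b n

Two distinct leftmost derivations for the same string.

Ambiguous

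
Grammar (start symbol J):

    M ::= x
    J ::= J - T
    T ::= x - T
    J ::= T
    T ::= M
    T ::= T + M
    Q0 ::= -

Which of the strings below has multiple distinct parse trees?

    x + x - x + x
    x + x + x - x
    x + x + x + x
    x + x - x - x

x + x - x + x: 1 tree
x + x + x - x: 1 tree
x + x + x + x: 1 tree
x + x - x - x: 2 trees

x + x - x - x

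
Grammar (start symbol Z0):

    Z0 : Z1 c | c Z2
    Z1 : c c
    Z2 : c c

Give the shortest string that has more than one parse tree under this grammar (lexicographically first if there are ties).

length 3: c c c has 2 parse trees

Two derivations of c c c:
  Z0 ⇒ Z1 c ⇒ c c c
  Z0 ⇒ c Z2 ⇒ c c c

c c c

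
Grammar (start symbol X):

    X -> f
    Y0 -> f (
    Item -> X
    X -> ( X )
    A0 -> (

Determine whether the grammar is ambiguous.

Unambiguous

Only X is reachable from X; ignoring the rest: Each string is a nest of matched brackets around a single atom. An opening bracket forces the recursive rule; an atom forces the base rule.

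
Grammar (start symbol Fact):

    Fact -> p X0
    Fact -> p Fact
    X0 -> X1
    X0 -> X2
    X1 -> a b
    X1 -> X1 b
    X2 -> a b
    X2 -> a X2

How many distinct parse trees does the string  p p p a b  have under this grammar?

2

Parse trees for p p p a b:
  [Fact p [Fact p [Fact p [X0 [X1 a b]]]]]
  [Fact p [Fact p [Fact p [X0 [X2 a b]]]]]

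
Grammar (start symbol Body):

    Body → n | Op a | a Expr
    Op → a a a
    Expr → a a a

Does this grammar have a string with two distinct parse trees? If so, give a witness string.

Witness: a a a a

Derivation 1: Body ⇒ Op a ⇒ a a a a
Derivation 2: Body ⇒ a Expr ⇒ a a a a

Two distinct leftmost derivations for the same string.

Ambiguous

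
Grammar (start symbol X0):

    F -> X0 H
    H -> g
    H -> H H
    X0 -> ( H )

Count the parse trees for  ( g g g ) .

Parse trees for ( g g g ):
  [X0 ( [H [H g] [H [H g] [H g]]] )]
  [X0 ( [H [H [H g] [H g]] [H g]] )]

2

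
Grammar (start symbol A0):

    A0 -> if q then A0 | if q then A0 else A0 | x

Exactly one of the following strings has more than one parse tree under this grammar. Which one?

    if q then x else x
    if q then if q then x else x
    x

if q then if q then x else x

if q then x else x: 1 tree
if q then if q then x else x: 2 trees
x: 1 tree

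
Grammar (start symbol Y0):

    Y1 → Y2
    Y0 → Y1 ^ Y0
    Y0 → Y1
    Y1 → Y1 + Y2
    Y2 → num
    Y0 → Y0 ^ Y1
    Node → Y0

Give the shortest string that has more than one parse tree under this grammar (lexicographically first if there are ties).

num ^ num

length 1: no string has ≥2 trees
length 3: num ^ num has 2 parse trees

Two derivations of num ^ num:
  Y0 ⇒ Y1 ^ Y0 ⇒ Y2 ^ Y0 ⇒ num ^ Y0 ⇒ num ^ Y1 ⇒ num ^ Y2 ⇒ num ^ num
  Y0 ⇒ Y0 ^ Y1 ⇒ Y1 ^ Y1 ⇒ Y2 ^ Y1 ⇒ num ^ Y1 ⇒ num ^ Y2 ⇒ num ^ num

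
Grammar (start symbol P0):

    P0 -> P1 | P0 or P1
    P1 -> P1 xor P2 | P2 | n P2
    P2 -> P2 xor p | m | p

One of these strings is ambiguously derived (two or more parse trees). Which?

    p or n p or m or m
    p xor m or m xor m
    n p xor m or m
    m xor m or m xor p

p or n p or m or m: 1 tree
p xor m or m xor m: 1 tree
n p xor m or m: 1 tree
m xor m or m xor p: 2 trees

m xor m or m xor p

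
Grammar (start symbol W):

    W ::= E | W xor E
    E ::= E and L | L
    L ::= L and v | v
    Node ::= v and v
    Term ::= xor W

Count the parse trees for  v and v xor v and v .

Parse trees for v and v xor v and v:
  [W [W [E [E [L v]] and [L v]]] xor [E [E [L v]] and [L v]]]
  [W [W [E [E [L v]] and [L v]]] xor [E [L [L v] and v]]]
  [W [W [E [L [L v] and v]]] xor [E [E [L v]] and [L v]]]
  [W [W [E [L [L v] and v]]] xor [E [L [L v] and v]]]

4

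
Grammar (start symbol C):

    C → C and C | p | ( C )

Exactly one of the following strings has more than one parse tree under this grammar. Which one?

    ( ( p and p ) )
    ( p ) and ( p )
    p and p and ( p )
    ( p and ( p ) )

p and p and ( p )

( ( p and p ) ): 1 tree
( p ) and ( p ): 1 tree
p and p and ( p ): 2 trees
( p and ( p ) ): 1 tree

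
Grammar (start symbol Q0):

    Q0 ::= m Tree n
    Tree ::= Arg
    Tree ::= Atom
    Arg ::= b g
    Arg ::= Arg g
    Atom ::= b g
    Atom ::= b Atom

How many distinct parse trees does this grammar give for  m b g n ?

Parse trees for m b g n:
  [Q0 m [Tree [Arg b g]] n]
  [Q0 m [Tree [Atom b g]] n]

2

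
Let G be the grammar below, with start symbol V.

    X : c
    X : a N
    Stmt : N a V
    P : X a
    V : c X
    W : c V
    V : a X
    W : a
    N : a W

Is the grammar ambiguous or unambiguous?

Unambiguous

Only V, X, N, W are reachable from V; ignoring the rest: The reachable rules are right-linear with at most one rule per (nonterminal, next-terminal) pair. Each input token forces the next rule, so parsing is deterministic.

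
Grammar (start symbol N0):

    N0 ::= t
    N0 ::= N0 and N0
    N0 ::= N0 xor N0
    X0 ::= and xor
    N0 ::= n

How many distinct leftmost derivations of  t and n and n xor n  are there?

Parse trees for t and n and n xor n:
  [N0 [N0 t] and [N0 [N0 n] and [N0 [N0 n] xor [N0 n]]]]
  [N0 [N0 t] and [N0 [N0 [N0 n] and [N0 n]] xor [N0 n]]]
  [N0 [N0 [N0 t] and [N0 n]] and [N0 [N0 n] xor [N0 n]]]
  [N0 [N0 [N0 t] and [N0 [N0 n] and [N0 n]]] xor [N0 n]]
  [N0 [N0 [N0 [N0 t] and [N0 n]] and [N0 n]] xor [N0 n]]

5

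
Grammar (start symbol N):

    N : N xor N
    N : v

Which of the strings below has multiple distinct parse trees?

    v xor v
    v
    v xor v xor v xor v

v xor v xor v xor v

v xor v: 1 tree
v: 1 tree
v xor v xor v xor v: 5 trees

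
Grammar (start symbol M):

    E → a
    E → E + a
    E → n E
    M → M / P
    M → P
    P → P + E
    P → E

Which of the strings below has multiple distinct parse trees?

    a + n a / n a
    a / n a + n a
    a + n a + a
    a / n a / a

a + n a / n a: 1 tree
a / n a + n a: 1 tree
a + n a + a: 3 trees
a / n a / a: 1 tree

a + n a + a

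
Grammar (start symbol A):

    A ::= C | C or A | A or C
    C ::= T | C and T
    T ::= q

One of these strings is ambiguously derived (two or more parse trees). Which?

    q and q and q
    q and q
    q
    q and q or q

q and q and q: 1 tree
q and q: 1 tree
q: 1 tree
q and q or q: 2 trees

q and q or q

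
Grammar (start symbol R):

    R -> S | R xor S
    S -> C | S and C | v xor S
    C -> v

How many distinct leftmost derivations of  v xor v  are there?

2

Parse trees for v xor v:
  [R [S v xor [S [C v]]]]
  [R [R [S [C v]]] xor [S [C v]]]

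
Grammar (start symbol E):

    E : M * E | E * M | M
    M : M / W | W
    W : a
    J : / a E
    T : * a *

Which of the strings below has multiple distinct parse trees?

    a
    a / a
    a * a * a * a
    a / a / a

a: 1 tree
a / a: 1 tree
a * a * a * a: 8 trees
a / a / a: 1 tree

a * a * a * a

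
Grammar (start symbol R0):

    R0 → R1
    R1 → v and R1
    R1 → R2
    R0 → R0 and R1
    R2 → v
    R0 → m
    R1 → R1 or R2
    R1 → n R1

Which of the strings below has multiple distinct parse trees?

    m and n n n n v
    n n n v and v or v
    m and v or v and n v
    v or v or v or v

n n n v and v or v

m and n n n n v: 1 tree
n n n v and v or v: 6 trees
m and v or v and n v: 1 tree
v or v or v or v: 1 tree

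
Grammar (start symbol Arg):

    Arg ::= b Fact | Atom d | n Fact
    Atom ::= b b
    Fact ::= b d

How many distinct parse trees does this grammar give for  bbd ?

Parse trees for bbd:
  [Arg b [Fact b d]]
  [Arg [Atom b b] d]

2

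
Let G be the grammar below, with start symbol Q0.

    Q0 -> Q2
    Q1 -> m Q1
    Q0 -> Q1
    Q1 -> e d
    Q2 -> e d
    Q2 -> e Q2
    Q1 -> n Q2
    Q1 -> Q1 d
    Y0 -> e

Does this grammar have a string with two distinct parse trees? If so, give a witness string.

Witness: e d

Derivation 1: Q0 ⇒ Q2 ⇒ e d
Derivation 2: Q0 ⇒ Q1 ⇒ e d

Two distinct leftmost derivations for the same string.

Ambiguous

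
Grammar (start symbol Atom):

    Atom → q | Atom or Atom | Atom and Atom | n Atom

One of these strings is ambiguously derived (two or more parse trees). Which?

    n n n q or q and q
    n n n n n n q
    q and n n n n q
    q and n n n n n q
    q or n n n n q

n n n q or q and q: 14 trees
n n n n n n q: 1 tree
q and n n n n q: 1 tree
q and n n n n n q: 1 tree
q or n n n n q: 1 tree

n n n q or q and q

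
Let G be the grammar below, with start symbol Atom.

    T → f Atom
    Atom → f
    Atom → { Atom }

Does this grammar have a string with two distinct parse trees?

Unambiguous

(T is unreachable from Atom, so its rules don't affect L(Atom).) L(Atom) is { openⁿ atom closeⁿ : n ≥ 0 }. The bracket depth fixes n, and the derivation is forced at every step.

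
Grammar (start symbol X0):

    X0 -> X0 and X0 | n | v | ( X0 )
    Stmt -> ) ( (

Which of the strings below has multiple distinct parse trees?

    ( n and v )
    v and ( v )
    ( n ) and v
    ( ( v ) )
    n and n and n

( n and v ): 1 tree
v and ( v ): 1 tree
( n ) and v: 1 tree
( ( v ) ): 1 tree
n and n and n: 2 trees

n and n and n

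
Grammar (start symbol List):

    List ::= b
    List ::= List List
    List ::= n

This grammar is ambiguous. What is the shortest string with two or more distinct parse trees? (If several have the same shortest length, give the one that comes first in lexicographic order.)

b b b

length 1: no string has ≥2 trees
length 2: no string has ≥2 trees
length 3: b b b has 2 parse trees

Two derivations of b b b:
  List ⇒ List List ⇒ b List ⇒ b List List ⇒ b b List ⇒ b b b
  List ⇒ List List ⇒ List List List ⇒ b List List ⇒ b b List ⇒ b b b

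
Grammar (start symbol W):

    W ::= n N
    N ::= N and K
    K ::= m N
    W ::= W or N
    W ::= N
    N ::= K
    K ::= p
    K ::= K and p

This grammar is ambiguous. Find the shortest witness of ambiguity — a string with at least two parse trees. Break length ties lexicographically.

p and p

length 1: no string has ≥2 trees
length 2: no string has ≥2 trees
length 3: p and p has 2 parse trees

Two derivations of p and p:
  W ⇒ N ⇒ N and K ⇒ K and K ⇒ p and K ⇒ p and p
  W ⇒ N ⇒ K ⇒ K and p ⇒ p and p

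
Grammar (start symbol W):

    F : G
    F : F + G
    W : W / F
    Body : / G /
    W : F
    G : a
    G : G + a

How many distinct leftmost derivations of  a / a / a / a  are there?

Parse trees for a / a / a / a:
  [W [W [W [W [F [G a]]] / [F [G a]]] / [F [G a]]] / [F [G a]]]

1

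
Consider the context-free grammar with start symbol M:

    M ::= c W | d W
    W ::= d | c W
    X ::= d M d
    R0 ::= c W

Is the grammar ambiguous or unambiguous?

Unambiguous

(X, R0 are unreachable from M, so their rules don't affect L(M).) The reachable rules are right-linear with at most one rule per (nonterminal, next-terminal) pair. Each input token forces the next rule, so parsing is deterministic.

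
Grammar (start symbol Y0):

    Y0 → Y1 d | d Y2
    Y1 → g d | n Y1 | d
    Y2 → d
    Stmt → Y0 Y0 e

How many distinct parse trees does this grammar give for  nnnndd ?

1

Parse trees for nnnndd:
  [Y0 [Y1 n [Y1 n [Y1 n [Y1 n [Y1 d]]]]] d]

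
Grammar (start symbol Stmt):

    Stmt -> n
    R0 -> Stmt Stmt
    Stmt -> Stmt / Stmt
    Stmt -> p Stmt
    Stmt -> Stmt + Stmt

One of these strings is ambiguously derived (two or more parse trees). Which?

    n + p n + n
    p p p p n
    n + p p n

n + p n + n: 3 trees
p p p p n: 1 tree
n + p p n: 1 tree

n + p n + n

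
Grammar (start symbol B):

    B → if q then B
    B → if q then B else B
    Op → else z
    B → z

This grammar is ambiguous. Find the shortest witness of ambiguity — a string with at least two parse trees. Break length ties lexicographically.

if q then if q then z else z

length 1: no string has ≥2 trees
length 4: no string has ≥2 trees
length 6: no string has ≥2 trees
length 7: no string has ≥2 trees
length 9: if q then if q then z else z has 2 parse trees

Two derivations of if q then if q then z else z:
  B ⇒ if q then B ⇒ if q then if q then B else B ⇒ if q then if q then z else B ⇒ if q then if q then z else z
  B ⇒ if q then B else B ⇒ if q then if q then B else B ⇒ if q then if q then z else B ⇒ if q then if q then z else z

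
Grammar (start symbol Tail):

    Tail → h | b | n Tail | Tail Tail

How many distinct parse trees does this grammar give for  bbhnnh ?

Parse trees for bbhnnh:
  [Tail [Tail b] [Tail [Tail b] [Tail [Tail h] [Tail n [Tail n [Tail h]]]]]]
  [Tail [Tail b] [Tail [Tail [Tail b] [Tail h]] [Tail n [Tail n [Tail h]]]]]
  [Tail [Tail [Tail b] [Tail b]] [Tail [Tail h] [Tail n [Tail n [Tail h]]]]]
  [Tail [Tail [Tail b] [Tail [Tail b] [Tail h]]] [Tail n [Tail n [Tail h]]]]
  [Tail [Tail [Tail [Tail b] [Tail b]] [Tail h]] [Tail n [Tail n [Tail h]]]]

5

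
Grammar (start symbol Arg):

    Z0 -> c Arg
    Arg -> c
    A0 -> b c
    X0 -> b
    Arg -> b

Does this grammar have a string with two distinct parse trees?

Only Arg is reachable from Arg; ignoring the rest: Each reachable nonterminal has at most one production per leading terminal, and all productions are right-linear; the derivation is determined token-by-token.

Unambiguous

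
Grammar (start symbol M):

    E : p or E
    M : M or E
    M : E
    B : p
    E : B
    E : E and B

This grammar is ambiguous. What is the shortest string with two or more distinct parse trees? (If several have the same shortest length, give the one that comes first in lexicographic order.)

p or p

length 1: no string has ≥2 trees
length 3: p or p has 2 parse trees

Two derivations of p or p:
  M ⇒ M or E ⇒ E or E ⇒ B or E ⇒ p or E ⇒ p or B ⇒ p or p
  M ⇒ E ⇒ p or E ⇒ p or B ⇒ p or p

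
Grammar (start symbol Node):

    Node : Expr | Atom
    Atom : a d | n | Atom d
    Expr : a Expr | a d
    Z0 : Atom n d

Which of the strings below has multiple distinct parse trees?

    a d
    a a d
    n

a d: 2 trees
a a d: 1 tree
n: 1 tree

a d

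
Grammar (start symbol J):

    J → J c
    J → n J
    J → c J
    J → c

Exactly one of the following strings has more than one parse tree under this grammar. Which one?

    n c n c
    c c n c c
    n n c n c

c c n c c

n c n c: 1 tree
c c n c c: 5 trees
n n c n c: 1 tree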